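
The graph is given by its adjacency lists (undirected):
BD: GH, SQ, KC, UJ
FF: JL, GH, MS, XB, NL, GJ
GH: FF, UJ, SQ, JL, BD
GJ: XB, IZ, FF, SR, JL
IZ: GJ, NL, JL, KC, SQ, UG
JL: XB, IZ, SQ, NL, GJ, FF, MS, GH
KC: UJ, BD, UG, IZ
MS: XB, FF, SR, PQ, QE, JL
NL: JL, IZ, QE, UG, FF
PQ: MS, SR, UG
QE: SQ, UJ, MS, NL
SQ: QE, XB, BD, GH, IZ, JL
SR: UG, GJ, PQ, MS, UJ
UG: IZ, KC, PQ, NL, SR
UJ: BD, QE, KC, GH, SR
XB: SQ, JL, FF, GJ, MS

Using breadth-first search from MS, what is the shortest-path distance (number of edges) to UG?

Level 0: MS
Level 1: FF, JL, PQ, QE, SR, XB
Level 2: GH, GJ, IZ, NL, SQ, UG, UJ
Level 3: BD, KC
UG first appears at level 2.

2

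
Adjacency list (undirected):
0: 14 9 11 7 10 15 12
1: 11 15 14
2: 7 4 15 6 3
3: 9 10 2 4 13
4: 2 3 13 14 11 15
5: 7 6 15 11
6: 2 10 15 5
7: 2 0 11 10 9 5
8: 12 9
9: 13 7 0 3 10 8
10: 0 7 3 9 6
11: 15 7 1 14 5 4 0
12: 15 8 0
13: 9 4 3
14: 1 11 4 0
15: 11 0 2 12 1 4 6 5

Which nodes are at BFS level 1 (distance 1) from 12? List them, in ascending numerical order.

0, 8, 15

Level 0: 12
Level 1: 0, 8, 15
Level 2: 1, 2, 4, 5, 6, 7, 9, 10, 11, 14
Level 3: 3, 13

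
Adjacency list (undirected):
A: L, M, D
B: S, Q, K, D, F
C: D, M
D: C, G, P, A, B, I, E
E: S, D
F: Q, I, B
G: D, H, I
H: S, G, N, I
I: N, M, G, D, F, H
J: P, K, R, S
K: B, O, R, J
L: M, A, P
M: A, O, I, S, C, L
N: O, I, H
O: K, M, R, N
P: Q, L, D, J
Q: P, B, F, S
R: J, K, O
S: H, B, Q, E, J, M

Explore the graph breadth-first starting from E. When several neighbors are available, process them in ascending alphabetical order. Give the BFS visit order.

E → D → S → A → B → C → G → I → P → H → J → M → Q → L → F → K → N → R → O

Visit E; enqueue D, S → queue [D, S]
Visit D; enqueue A, B, C, G, I, P → queue [S, A, B, C, G, I, P]
Visit S; enqueue H, J, M, Q → queue [A, B, C, G, I, P, H, J, M, Q]
Visit A; enqueue L → queue [B, C, G, I, P, H, J, M, Q, L]
Visit B; enqueue F, K → queue [C, G, I, P, H, J, M, Q, L, F, K]
Visit C → queue [G, I, P, H, J, M, Q, L, F, K]
Visit G → queue [I, P, H, J, M, Q, L, F, K]
Visit I; enqueue N → queue [P, H, J, M, Q, L, F, K, N]
Visit P → queue [H, J, M, Q, L, F, K, N]
Visit H → queue [J, M, Q, L, F, K, N]
Visit J; enqueue R → queue [M, Q, L, F, K, N, R]
Visit M; enqueue O → queue [Q, L, F, K, N, R, O]
Visit Q → queue [L, F, K, N, R, O]
Visit L → queue [F, K, N, R, O]
Visit F → queue [K, N, R, O]
Visit K → queue [N, R, O]
Visit N → queue [R, O]
Visit R → queue [O]
Visit O → queue []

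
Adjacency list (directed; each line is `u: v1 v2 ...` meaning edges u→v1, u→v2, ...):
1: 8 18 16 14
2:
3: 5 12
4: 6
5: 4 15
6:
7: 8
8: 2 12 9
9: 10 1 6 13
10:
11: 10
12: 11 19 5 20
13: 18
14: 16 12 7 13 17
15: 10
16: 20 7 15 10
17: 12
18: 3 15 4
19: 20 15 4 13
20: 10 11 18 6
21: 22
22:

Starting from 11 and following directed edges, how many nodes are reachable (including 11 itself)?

BFS from 11 visits: 11, 10
Reachable nodes: 2 of 22 total.

2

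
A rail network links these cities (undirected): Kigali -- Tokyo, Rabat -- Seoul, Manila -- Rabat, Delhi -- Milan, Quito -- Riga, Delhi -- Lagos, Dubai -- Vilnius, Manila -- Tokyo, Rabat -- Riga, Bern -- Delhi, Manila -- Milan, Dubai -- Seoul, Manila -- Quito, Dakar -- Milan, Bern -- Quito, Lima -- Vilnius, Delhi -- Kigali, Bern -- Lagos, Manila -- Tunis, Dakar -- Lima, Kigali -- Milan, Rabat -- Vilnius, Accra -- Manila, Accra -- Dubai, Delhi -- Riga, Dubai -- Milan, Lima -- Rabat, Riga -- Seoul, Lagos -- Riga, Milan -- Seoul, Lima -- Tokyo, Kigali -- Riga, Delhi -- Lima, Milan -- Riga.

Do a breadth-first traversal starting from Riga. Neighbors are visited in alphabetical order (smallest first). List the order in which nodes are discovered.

Visit Riga; enqueue Delhi, Kigali, Lagos, Milan, Quito, Rabat, Seoul → queue [Delhi, Kigali, Lagos, Milan, Quito, Rabat, Seoul]
Visit Delhi; enqueue Bern, Lima → queue [Kigali, Lagos, Milan, Quito, Rabat, Seoul, Bern, Lima]
Visit Kigali; enqueue Tokyo → queue [Lagos, Milan, Quito, Rabat, Seoul, Bern, Lima, Tokyo]
Visit Lagos → queue [Milan, Quito, Rabat, Seoul, Bern, Lima, Tokyo]
Visit Milan; enqueue Dakar, Dubai, Manila → queue [Quito, Rabat, Seoul, Bern, Lima, Tokyo, Dakar, Dubai, Manila]
Visit Quito → queue [Rabat, Seoul, Bern, Lima, Tokyo, Dakar, Dubai, Manila]
Visit Rabat; enqueue Vilnius → queue [Seoul, Bern, Lima, Tokyo, Dakar, Dubai, Manila, Vilnius]
Visit Seoul → queue [Bern, Lima, Tokyo, Dakar, Dubai, Manila, Vilnius]
Visit Bern → queue [Lima, Tokyo, Dakar, Dubai, Manila, Vilnius]
Visit Lima → queue [Tokyo, Dakar, Dubai, Manila, Vilnius]
Visit Tokyo → queue [Dakar, Dubai, Manila, Vilnius]
Visit Dakar → queue [Dubai, Manila, Vilnius]
Visit Dubai; enqueue Accra → queue [Manila, Vilnius, Accra]
Visit Manila; enqueue Tunis → queue [Vilnius, Accra, Tunis]
Visit Vilnius → queue [Accra, Tunis]
Visit Accra → queue [Tunis]
Visit Tunis → queue []

Riga -> Delhi -> Kigali -> Lagos -> Milan -> Quito -> Rabat -> Seoul -> Bern -> Lima -> Tokyo -> Dakar -> Dubai -> Manila -> Vilnius -> Accra -> Tunis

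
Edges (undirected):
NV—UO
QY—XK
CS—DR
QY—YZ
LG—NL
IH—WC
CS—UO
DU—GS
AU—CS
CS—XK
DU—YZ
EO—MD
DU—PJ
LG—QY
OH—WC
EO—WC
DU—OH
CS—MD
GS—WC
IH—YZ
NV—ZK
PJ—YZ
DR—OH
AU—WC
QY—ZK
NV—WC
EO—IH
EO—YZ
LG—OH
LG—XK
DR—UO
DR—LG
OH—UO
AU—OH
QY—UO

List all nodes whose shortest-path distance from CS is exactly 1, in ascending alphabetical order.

AU, DR, MD, UO, XK

Level 0: CS
Level 1: AU, DR, MD, UO, XK
Level 2: EO, LG, NV, OH, QY, WC
Level 3: DU, GS, IH, NL, YZ, ZK
Level 4: PJ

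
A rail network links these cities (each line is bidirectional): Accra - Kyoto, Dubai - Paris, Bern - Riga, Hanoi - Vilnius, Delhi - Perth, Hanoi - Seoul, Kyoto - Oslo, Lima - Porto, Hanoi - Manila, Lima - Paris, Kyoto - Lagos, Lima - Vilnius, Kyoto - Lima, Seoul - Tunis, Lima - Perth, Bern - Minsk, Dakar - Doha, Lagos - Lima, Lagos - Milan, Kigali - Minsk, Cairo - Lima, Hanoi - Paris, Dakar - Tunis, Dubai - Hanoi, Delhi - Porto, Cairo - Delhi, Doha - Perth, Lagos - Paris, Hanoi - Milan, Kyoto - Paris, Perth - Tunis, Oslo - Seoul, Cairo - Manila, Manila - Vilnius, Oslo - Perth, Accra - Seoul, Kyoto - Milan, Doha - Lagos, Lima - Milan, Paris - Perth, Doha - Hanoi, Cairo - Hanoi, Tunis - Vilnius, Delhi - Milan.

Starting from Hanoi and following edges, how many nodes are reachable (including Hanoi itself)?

BFS from Hanoi visits: Hanoi, Vilnius, Seoul, Paris, Milan, Manila, Dubai, Doha, Cairo, Tunis, Lima, Oslo, Accra, Perth, Lagos, Kyoto, Delhi, Dakar, Porto
Reachable nodes: 19 of 23 total.

19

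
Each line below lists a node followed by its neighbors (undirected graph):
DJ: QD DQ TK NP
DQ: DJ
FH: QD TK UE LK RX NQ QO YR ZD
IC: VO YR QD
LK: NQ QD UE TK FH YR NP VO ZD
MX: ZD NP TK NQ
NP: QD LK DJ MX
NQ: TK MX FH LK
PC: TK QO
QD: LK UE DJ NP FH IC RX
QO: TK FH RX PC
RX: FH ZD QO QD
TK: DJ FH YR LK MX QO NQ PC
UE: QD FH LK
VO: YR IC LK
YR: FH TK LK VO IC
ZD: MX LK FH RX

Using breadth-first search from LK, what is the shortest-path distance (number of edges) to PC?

Level 0: LK
Level 1: FH, NP, NQ, QD, TK, UE, VO, YR, ZD
Level 2: DJ, IC, MX, PC, QO, RX
Level 3: DQ
PC first appears at level 2.

2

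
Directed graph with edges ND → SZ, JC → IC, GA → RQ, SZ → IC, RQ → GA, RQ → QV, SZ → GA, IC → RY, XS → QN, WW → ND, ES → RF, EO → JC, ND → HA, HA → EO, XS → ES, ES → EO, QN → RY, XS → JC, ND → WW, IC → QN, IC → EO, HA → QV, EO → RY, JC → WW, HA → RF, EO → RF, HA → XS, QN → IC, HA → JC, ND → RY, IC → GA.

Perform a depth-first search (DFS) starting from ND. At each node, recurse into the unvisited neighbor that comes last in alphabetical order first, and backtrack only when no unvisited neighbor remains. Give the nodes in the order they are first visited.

ND, WW, SZ, IC, RY, QN, GA, RQ, QV, EO, RF, JC, HA, XS, ES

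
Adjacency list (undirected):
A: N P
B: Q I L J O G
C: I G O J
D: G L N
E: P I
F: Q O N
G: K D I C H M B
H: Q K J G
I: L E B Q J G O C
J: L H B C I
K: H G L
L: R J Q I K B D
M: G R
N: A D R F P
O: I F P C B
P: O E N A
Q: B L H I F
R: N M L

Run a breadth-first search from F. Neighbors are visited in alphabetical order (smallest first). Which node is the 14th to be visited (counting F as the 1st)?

G

Visit F; enqueue N, O, Q → queue [N, O, Q]
Visit N; enqueue A, D, P, R → queue [O, Q, A, D, P, R]
Visit O; enqueue B, C, I → queue [Q, A, D, P, R, B, C, I]
Visit Q; enqueue H, L → queue [A, D, P, R, B, C, I, H, L]
Visit A → queue [D, P, R, B, C, I, H, L]
Visit D; enqueue G → queue [P, R, B, C, I, H, L, G]
Visit P; enqueue E → queue [R, B, C, I, H, L, G, E]
Visit R; enqueue M → queue [B, C, I, H, L, G, E, M]
Visit B; enqueue J → queue [C, I, H, L, G, E, M, J]
Visit C → queue [I, H, L, G, E, M, J]
Visit I → queue [H, L, G, E, M, J]
Visit H; enqueue K → queue [L, G, E, M, J, K]
Visit L → queue [G, E, M, J, K]
Visit G → queue [E, M, J, K]
Visit E → queue [M, J, K]
Visit M → queue [J, K]
Visit J → queue [K]
Visit K → queue []

Visit order: F, N, O, Q, A, D, P, R, B, C, I, H, L, G, E, M, J, K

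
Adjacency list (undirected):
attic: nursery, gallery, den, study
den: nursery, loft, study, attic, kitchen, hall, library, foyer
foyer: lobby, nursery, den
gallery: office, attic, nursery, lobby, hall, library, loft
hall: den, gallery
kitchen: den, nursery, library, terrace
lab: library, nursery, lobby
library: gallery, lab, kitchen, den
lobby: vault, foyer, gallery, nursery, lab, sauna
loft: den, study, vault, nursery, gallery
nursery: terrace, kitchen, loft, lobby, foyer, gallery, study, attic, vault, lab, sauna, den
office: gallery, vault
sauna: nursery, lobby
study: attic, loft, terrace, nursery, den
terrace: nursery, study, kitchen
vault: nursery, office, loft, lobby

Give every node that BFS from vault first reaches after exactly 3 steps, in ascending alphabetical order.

Level 0: vault
Level 1: lobby, loft, nursery, office
Level 2: attic, den, foyer, gallery, kitchen, lab, sauna, study, terrace
Level 3: hall, library

hall, library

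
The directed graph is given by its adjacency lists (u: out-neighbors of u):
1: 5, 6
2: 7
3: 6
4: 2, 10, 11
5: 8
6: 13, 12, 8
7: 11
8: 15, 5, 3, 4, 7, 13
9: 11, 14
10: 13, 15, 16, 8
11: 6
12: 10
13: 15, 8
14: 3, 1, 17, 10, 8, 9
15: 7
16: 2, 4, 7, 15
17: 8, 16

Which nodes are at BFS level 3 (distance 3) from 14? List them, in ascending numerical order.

Level 0: 14
Level 1: 1, 3, 8, 9, 10, 17
Level 2: 4, 5, 6, 7, 11, 13, 15, 16
Level 3: 2, 12

2, 12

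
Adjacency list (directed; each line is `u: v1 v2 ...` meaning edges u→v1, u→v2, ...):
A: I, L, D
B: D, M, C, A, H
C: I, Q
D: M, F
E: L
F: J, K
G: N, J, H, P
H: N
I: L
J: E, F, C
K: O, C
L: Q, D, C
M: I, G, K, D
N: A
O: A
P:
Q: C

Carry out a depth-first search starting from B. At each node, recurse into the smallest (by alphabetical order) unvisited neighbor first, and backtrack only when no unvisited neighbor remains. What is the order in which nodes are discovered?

B → A → D → F → J → C → I → L → Q → E → K → O → M → G → H → N → P

Visit B
B → A
A → D
D → F
F → J
J → C
C → I
I → L
L → Q
J → E
F → K
K → O
D → M
M → G
G → H
H → N
G → P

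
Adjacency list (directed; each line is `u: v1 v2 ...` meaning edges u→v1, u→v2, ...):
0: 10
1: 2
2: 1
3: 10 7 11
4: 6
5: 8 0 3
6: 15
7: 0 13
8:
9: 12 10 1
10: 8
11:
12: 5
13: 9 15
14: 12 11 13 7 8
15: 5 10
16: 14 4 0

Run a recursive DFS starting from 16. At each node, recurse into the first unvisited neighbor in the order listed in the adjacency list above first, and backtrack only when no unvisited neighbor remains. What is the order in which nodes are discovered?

16, 14, 12, 5, 8, 0, 10, 3, 7, 13, 9, 1, 2, 15, 11, 4, 6

Visit 16
16 → 14
14 → 12
12 → 5
5 → 8
5 → 0
0 → 10
5 → 3
3 → 7
7 → 13
13 → 9
9 → 1
1 → 2
13 → 15
3 → 11
16 → 4
4 → 6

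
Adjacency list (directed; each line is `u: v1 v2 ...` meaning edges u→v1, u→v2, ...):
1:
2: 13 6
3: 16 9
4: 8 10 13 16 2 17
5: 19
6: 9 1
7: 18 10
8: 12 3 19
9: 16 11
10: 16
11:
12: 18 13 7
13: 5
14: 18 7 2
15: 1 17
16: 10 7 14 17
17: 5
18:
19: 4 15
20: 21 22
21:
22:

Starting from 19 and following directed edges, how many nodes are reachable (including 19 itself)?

19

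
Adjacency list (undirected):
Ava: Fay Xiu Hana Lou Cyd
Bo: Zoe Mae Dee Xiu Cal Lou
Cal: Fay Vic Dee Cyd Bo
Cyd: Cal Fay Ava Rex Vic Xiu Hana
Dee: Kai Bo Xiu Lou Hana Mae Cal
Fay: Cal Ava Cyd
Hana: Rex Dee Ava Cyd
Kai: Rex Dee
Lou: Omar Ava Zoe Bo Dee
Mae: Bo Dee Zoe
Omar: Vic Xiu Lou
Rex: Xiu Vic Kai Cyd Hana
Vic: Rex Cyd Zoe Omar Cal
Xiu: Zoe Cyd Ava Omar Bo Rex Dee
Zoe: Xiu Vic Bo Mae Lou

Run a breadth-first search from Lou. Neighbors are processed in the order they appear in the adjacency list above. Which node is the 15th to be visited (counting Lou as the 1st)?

Rex

Visit Lou; enqueue Omar, Ava, Zoe, Bo, Dee → queue [Omar, Ava, Zoe, Bo, Dee]
Visit Omar; enqueue Vic, Xiu → queue [Ava, Zoe, Bo, Dee, Vic, Xiu]
Visit Ava; enqueue Fay, Hana, Cyd → queue [Zoe, Bo, Dee, Vic, Xiu, Fay, Hana, Cyd]
Visit Zoe; enqueue Mae → queue [Bo, Dee, Vic, Xiu, Fay, Hana, Cyd, Mae]
Visit Bo; enqueue Cal → queue [Dee, Vic, Xiu, Fay, Hana, Cyd, Mae, Cal]
Visit Dee; enqueue Kai → queue [Vic, Xiu, Fay, Hana, Cyd, Mae, Cal, Kai]
Visit Vic; enqueue Rex → queue [Xiu, Fay, Hana, Cyd, Mae, Cal, Kai, Rex]
Visit Xiu → queue [Fay, Hana, Cyd, Mae, Cal, Kai, Rex]
Visit Fay → queue [Hana, Cyd, Mae, Cal, Kai, Rex]
Visit Hana → queue [Cyd, Mae, Cal, Kai, Rex]
Visit Cyd → queue [Mae, Cal, Kai, Rex]
Visit Mae → queue [Cal, Kai, Rex]
Visit Cal → queue [Kai, Rex]
Visit Kai → queue [Rex]
Visit Rex → queue []

Visit order: Lou, Omar, Ava, Zoe, Bo, Dee, Vic, Xiu, Fay, Hana, Cyd, Mae, Cal, Kai, Rex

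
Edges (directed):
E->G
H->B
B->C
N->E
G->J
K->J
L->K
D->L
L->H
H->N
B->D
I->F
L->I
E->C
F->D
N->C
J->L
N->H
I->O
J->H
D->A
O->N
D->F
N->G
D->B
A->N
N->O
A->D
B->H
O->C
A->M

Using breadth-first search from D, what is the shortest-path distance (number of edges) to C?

Level 0: D
Level 1: A, B, F, L
Level 2: C, H, I, K, M, N
Level 3: E, G, J, O
C first appears at level 2.

2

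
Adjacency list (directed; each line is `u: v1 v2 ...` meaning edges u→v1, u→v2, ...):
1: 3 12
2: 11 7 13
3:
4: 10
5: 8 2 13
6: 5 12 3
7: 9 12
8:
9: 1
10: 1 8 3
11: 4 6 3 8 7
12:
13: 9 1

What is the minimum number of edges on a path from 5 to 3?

Level 0: 5
Level 1: 2, 8, 13
Level 2: 1, 7, 9, 11
Level 3: 3, 4, 6, 12
Level 4: 10
3 first appears at level 3.

3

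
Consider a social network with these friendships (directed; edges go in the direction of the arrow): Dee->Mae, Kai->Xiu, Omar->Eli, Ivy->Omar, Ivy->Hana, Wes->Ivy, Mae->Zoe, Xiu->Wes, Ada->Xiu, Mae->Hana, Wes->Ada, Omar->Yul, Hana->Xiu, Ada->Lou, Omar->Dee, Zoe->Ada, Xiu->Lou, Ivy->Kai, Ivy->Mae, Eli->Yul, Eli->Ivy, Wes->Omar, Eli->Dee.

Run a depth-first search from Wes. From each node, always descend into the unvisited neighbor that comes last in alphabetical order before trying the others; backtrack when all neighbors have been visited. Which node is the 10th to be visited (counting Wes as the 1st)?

Lou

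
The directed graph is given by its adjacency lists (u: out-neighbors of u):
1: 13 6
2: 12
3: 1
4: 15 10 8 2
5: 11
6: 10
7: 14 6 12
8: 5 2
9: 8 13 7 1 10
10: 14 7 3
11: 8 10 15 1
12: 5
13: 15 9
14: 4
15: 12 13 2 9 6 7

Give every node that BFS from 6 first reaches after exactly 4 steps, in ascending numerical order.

2, 5, 8, 13, 15

Level 0: 6
Level 1: 10
Level 2: 3, 7, 14
Level 3: 1, 4, 12
Level 4: 2, 5, 8, 13, 15
Level 5: 9, 11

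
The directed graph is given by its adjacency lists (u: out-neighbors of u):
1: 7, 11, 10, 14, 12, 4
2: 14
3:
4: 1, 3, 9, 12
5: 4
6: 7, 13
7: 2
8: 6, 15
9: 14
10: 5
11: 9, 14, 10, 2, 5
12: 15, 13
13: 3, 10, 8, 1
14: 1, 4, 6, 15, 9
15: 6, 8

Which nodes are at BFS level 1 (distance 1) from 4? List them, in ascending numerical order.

1, 3, 9, 12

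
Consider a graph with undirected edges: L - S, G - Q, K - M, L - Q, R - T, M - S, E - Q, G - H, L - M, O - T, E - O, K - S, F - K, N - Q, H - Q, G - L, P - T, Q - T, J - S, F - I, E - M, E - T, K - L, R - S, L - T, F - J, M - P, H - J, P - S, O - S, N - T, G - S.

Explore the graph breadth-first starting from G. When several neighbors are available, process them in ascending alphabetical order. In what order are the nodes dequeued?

G H L Q S J K M T E N O P R F I

Visit G; enqueue H, L, Q, S → queue [H, L, Q, S]
Visit H; enqueue J → queue [L, Q, S, J]
Visit L; enqueue K, M, T → queue [Q, S, J, K, M, T]
Visit Q; enqueue E, N → queue [S, J, K, M, T, E, N]
Visit S; enqueue O, P, R → queue [J, K, M, T, E, N, O, P, R]
Visit J; enqueue F → queue [K, M, T, E, N, O, P, R, F]
Visit K → queue [M, T, E, N, O, P, R, F]
Visit M → queue [T, E, N, O, P, R, F]
Visit T → queue [E, N, O, P, R, F]
Visit E → queue [N, O, P, R, F]
Visit N → queue [O, P, R, F]
Visit O → queue [P, R, F]
Visit P → queue [R, F]
Visit R → queue [F]
Visit F; enqueue I → queue [I]
Visit I → queue []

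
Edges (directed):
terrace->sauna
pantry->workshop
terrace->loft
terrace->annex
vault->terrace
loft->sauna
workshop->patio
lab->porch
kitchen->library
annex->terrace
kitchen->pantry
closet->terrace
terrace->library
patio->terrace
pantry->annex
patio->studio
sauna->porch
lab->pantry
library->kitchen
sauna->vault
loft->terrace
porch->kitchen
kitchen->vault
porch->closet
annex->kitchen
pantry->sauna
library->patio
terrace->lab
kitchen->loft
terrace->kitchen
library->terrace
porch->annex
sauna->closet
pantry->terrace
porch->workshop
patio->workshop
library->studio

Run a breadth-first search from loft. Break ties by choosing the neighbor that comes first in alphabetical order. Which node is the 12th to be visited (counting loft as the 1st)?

pantry

Visit loft; enqueue sauna, terrace → queue [sauna, terrace]
Visit sauna; enqueue closet, porch, vault → queue [terrace, closet, porch, vault]
Visit terrace; enqueue annex, kitchen, lab, library → queue [closet, porch, vault, annex, kitchen, lab, library]
Visit closet → queue [porch, vault, annex, kitchen, lab, library]
Visit porch; enqueue workshop → queue [vault, annex, kitchen, lab, library, workshop]
Visit vault → queue [annex, kitchen, lab, library, workshop]
Visit annex → queue [kitchen, lab, library, workshop]
Visit kitchen; enqueue pantry → queue [lab, library, workshop, pantry]
Visit lab → queue [library, workshop, pantry]
Visit library; enqueue patio, studio → queue [workshop, pantry, patio, studio]
Visit workshop → queue [pantry, patio, studio]
Visit pantry → queue [patio, studio]
Visit patio → queue [studio]
Visit studio → queue []

Visit order: loft, sauna, terrace, closet, porch, vault, annex, kitchen, lab, library, workshop, pantry, patio, studio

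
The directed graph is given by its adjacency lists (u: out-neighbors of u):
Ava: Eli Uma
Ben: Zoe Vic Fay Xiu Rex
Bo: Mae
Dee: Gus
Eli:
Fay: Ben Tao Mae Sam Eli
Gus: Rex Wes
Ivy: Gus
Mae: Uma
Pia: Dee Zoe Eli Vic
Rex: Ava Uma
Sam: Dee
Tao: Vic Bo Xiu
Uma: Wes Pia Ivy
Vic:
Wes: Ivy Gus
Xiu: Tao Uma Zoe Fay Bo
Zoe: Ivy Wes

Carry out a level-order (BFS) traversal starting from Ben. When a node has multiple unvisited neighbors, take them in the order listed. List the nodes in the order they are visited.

Visit Ben; enqueue Zoe, Vic, Fay, Xiu, Rex → queue [Zoe, Vic, Fay, Xiu, Rex]
Visit Zoe; enqueue Ivy, Wes → queue [Vic, Fay, Xiu, Rex, Ivy, Wes]
Visit Vic → queue [Fay, Xiu, Rex, Ivy, Wes]
Visit Fay; enqueue Tao, Mae, Sam, Eli → queue [Xiu, Rex, Ivy, Wes, Tao, Mae, Sam, Eli]
Visit Xiu; enqueue Uma, Bo → queue [Rex, Ivy, Wes, Tao, Mae, Sam, Eli, Uma, Bo]
Visit Rex; enqueue Ava → queue [Ivy, Wes, Tao, Mae, Sam, Eli, Uma, Bo, Ava]
Visit Ivy; enqueue Gus → queue [Wes, Tao, Mae, Sam, Eli, Uma, Bo, Ava, Gus]
Visit Wes → queue [Tao, Mae, Sam, Eli, Uma, Bo, Ava, Gus]
Visit Tao → queue [Mae, Sam, Eli, Uma, Bo, Ava, Gus]
Visit Mae → queue [Sam, Eli, Uma, Bo, Ava, Gus]
Visit Sam; enqueue Dee → queue [Eli, Uma, Bo, Ava, Gus, Dee]
Visit Eli → queue [Uma, Bo, Ava, Gus, Dee]
Visit Uma; enqueue Pia → queue [Bo, Ava, Gus, Dee, Pia]
Visit Bo → queue [Ava, Gus, Dee, Pia]
Visit Ava → queue [Gus, Dee, Pia]
Visit Gus → queue [Dee, Pia]
Visit Dee → queue [Pia]
Visit Pia → queue []

Ben → Zoe → Vic → Fay → Xiu → Rex → Ivy → Wes → Tao → Mae → Sam → Eli → Uma → Bo → Ava → Gus → Dee → Pia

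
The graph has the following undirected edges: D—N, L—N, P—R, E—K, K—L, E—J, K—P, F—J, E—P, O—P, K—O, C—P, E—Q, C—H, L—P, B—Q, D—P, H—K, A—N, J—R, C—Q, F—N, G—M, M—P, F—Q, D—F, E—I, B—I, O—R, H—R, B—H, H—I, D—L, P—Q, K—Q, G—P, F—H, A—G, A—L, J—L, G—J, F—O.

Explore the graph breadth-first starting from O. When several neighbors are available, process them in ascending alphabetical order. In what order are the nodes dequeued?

O, F, K, P, R, D, H, J, N, Q, E, L, C, G, M, B, I, A

Visit O; enqueue F, K, P, R → queue [F, K, P, R]
Visit F; enqueue D, H, J, N, Q → queue [K, P, R, D, H, J, N, Q]
Visit K; enqueue E, L → queue [P, R, D, H, J, N, Q, E, L]
Visit P; enqueue C, G, M → queue [R, D, H, J, N, Q, E, L, C, G, M]
Visit R → queue [D, H, J, N, Q, E, L, C, G, M]
Visit D → queue [H, J, N, Q, E, L, C, G, M]
Visit H; enqueue B, I → queue [J, N, Q, E, L, C, G, M, B, I]
Visit J → queue [N, Q, E, L, C, G, M, B, I]
Visit N; enqueue A → queue [Q, E, L, C, G, M, B, I, A]
Visit Q → queue [E, L, C, G, M, B, I, A]
Visit E → queue [L, C, G, M, B, I, A]
Visit L → queue [C, G, M, B, I, A]
Visit C → queue [G, M, B, I, A]
Visit G → queue [M, B, I, A]
Visit M → queue [B, I, A]
Visit B → queue [I, A]
Visit I → queue [A]
Visit A → queue []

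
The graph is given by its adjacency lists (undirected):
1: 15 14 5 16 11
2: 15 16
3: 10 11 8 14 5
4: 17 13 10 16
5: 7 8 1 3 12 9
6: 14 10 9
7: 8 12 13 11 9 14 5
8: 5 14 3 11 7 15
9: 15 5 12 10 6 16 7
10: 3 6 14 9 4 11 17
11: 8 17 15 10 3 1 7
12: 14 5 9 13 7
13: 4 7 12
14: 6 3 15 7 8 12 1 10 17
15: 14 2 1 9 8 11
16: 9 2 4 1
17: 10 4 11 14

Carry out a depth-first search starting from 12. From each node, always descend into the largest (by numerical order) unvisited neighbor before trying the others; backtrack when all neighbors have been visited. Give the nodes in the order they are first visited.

12 14 17 11 15 9 16 4 13 7 8 5 3 10 6 1 2

Visit 12
12 → 14
14 → 17
17 → 11
11 → 15
15 → 9
9 → 16
16 → 4
4 → 13
13 → 7
7 → 8
8 → 5
5 → 3
3 → 10
10 → 6
5 → 1
16 → 2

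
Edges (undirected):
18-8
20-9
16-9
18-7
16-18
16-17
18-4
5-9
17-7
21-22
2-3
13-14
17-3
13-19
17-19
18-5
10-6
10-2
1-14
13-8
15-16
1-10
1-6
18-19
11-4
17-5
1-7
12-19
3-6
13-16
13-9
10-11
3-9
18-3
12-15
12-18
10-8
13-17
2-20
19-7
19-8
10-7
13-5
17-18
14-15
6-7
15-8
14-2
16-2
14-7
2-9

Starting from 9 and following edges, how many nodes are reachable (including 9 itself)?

BFS from 9 visits: 9, 20, 16, 13, 5, 3, 2, 18, 17, 15, 19, 14, 8, 6, 10, 12, 7, 4, 1, 11
Reachable nodes: 20 of 22 total.

20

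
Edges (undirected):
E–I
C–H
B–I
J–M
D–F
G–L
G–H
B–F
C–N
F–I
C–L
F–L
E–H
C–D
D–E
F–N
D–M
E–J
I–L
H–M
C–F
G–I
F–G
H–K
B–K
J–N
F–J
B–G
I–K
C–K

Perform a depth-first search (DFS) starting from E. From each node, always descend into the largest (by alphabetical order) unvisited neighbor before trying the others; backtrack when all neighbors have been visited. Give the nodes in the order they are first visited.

Visit E
E → J
J → N
N → F
F → L
L → I
I → K
K → H
H → M
M → D
D → C
H → G
G → B

E, J, N, F, L, I, K, H, M, D, C, G, B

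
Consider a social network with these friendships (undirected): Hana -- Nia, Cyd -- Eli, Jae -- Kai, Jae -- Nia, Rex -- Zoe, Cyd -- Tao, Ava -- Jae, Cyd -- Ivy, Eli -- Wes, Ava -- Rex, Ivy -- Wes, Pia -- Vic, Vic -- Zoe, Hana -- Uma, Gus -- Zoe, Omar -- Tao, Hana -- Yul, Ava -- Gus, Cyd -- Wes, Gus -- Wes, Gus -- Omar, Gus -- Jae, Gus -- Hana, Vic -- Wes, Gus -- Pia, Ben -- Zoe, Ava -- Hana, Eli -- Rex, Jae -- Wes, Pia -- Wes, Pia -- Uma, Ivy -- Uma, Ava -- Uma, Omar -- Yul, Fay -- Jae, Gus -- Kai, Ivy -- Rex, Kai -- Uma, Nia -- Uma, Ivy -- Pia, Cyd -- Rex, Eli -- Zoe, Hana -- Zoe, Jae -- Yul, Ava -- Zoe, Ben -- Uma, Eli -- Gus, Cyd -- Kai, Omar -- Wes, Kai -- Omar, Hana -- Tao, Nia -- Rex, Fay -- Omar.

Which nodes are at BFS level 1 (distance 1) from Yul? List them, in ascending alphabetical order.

Hana, Jae, Omar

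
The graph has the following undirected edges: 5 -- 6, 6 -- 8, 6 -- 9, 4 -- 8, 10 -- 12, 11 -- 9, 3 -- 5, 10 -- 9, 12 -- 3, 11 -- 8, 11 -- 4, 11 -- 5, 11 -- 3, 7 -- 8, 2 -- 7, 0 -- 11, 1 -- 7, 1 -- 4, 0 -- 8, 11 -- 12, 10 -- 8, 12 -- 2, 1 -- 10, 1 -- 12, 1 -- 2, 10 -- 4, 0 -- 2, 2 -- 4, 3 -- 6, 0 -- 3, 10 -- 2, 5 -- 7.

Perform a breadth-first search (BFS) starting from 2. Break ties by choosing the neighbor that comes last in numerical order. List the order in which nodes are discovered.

Visit 2; enqueue 12, 10, 7, 4, 1, 0 → queue [12, 10, 7, 4, 1, 0]
Visit 12; enqueue 11, 3 → queue [10, 7, 4, 1, 0, 11, 3]
Visit 10; enqueue 9, 8 → queue [7, 4, 1, 0, 11, 3, 9, 8]
Visit 7; enqueue 5 → queue [4, 1, 0, 11, 3, 9, 8, 5]
Visit 4 → queue [1, 0, 11, 3, 9, 8, 5]
Visit 1 → queue [0, 11, 3, 9, 8, 5]
Visit 0 → queue [11, 3, 9, 8, 5]
Visit 11 → queue [3, 9, 8, 5]
Visit 3; enqueue 6 → queue [9, 8, 5, 6]
Visit 9 → queue [8, 5, 6]
Visit 8 → queue [5, 6]
Visit 5 → queue [6]
Visit 6 → queue []

2, 12, 10, 7, 4, 1, 0, 11, 3, 9, 8, 5, 6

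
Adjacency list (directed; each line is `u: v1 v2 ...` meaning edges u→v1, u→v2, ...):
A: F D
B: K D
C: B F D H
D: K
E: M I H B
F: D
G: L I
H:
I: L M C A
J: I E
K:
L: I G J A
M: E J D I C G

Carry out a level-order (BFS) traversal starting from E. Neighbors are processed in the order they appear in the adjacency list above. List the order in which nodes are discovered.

Visit E; enqueue M, I, H, B → queue [M, I, H, B]
Visit M; enqueue J, D, C, G → queue [I, H, B, J, D, C, G]
Visit I; enqueue L, A → queue [H, B, J, D, C, G, L, A]
Visit H → queue [B, J, D, C, G, L, A]
Visit B; enqueue K → queue [J, D, C, G, L, A, K]
Visit J → queue [D, C, G, L, A, K]
Visit D → queue [C, G, L, A, K]
Visit C; enqueue F → queue [G, L, A, K, F]
Visit G → queue [L, A, K, F]
Visit L → queue [A, K, F]
Visit A → queue [K, F]
Visit K → queue [F]
Visit F → queue []

E -> M -> I -> H -> B -> J -> D -> C -> G -> L -> A -> K -> F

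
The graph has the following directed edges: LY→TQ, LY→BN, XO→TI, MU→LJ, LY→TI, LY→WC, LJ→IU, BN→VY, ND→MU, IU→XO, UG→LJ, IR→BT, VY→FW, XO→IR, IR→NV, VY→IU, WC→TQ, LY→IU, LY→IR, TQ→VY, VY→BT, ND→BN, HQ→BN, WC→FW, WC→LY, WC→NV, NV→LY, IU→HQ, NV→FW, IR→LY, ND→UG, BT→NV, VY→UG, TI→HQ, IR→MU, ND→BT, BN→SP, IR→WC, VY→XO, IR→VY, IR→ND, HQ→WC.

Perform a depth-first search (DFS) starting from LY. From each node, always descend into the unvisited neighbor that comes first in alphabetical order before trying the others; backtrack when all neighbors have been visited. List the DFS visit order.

LY, BN, SP, VY, BT, NV, FW, IU, HQ, WC, TQ, XO, IR, MU, LJ, ND, UG, TI

Visit LY
LY → BN
BN → SP
BN → VY
VY → BT
BT → NV
NV → FW
VY → IU
IU → HQ
HQ → WC
WC → TQ
IU → XO
XO → IR
IR → MU
MU → LJ
IR → ND
ND → UG
XO → TI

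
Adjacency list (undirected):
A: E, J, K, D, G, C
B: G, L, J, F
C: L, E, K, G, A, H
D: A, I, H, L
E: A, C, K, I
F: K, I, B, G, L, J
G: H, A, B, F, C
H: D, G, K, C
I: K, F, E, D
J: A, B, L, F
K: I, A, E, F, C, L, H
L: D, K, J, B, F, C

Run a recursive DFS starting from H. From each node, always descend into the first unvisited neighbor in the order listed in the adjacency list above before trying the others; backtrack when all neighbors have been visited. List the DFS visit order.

H, D, A, E, C, L, K, I, F, B, G, J

Visit H
H → D
D → A
A → E
E → C
C → L
L → K
K → I
I → F
F → B
B → G
B → J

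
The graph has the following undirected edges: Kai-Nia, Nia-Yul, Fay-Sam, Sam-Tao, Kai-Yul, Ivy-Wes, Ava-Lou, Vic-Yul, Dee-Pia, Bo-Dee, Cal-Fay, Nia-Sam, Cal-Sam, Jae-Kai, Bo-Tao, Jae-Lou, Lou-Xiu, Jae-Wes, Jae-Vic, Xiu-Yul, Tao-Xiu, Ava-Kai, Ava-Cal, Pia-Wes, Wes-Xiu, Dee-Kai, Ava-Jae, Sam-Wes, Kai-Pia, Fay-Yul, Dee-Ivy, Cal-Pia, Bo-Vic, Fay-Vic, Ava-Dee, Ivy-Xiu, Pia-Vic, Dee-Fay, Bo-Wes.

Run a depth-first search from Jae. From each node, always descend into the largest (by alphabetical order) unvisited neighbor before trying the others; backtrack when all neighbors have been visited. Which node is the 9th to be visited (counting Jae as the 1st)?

Visit Jae
Jae → Wes
Wes → Xiu
Xiu → Yul
Yul → Vic
Vic → Pia
Pia → Kai
Kai → Nia
Nia → Sam
Sam → Tao
Tao → Bo
Bo → Dee
Dee → Ivy
Dee → Fay
Fay → Cal
Cal → Ava
Ava → Lou

Visit order: Jae, Wes, Xiu, Yul, Vic, Pia, Kai, Nia, Sam, Tao, Bo, Dee, Ivy, Fay, Cal, Ava, Lou

Sam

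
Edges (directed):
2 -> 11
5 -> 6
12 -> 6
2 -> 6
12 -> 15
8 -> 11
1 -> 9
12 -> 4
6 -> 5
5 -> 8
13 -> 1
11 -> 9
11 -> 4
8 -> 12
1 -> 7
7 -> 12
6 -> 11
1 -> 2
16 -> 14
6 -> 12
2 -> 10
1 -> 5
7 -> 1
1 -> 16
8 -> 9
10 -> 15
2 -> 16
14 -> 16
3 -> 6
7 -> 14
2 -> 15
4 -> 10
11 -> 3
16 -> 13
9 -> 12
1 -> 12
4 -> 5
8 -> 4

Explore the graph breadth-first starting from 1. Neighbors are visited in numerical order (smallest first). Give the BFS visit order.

Visit 1; enqueue 2, 5, 7, 9, 12, 16 → queue [2, 5, 7, 9, 12, 16]
Visit 2; enqueue 6, 10, 11, 15 → queue [5, 7, 9, 12, 16, 6, 10, 11, 15]
Visit 5; enqueue 8 → queue [7, 9, 12, 16, 6, 10, 11, 15, 8]
Visit 7; enqueue 14 → queue [9, 12, 16, 6, 10, 11, 15, 8, 14]
Visit 9 → queue [12, 16, 6, 10, 11, 15, 8, 14]
Visit 12; enqueue 4 → queue [16, 6, 10, 11, 15, 8, 14, 4]
Visit 16; enqueue 13 → queue [6, 10, 11, 15, 8, 14, 4, 13]
Visit 6 → queue [10, 11, 15, 8, 14, 4, 13]
Visit 10 → queue [11, 15, 8, 14, 4, 13]
Visit 11; enqueue 3 → queue [15, 8, 14, 4, 13, 3]
Visit 15 → queue [8, 14, 4, 13, 3]
Visit 8 → queue [14, 4, 13, 3]
Visit 14 → queue [4, 13, 3]
Visit 4 → queue [13, 3]
Visit 13 → queue [3]
Visit 3 → queue []

1 2 5 7 9 12 16 6 10 11 15 8 14 4 13 3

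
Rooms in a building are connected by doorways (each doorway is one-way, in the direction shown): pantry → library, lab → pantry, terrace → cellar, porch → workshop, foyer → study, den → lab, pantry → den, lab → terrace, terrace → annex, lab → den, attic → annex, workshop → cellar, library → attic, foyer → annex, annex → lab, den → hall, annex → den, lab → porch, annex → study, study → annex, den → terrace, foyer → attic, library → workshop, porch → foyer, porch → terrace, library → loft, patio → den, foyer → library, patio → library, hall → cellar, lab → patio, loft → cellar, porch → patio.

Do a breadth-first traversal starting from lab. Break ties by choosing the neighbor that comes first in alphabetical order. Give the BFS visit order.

lab, den, pantry, patio, porch, terrace, hall, library, foyer, workshop, annex, cellar, attic, loft, study

Visit lab; enqueue den, pantry, patio, porch, terrace → queue [den, pantry, patio, porch, terrace]
Visit den; enqueue hall → queue [pantry, patio, porch, terrace, hall]
Visit pantry; enqueue library → queue [patio, porch, terrace, hall, library]
Visit patio → queue [porch, terrace, hall, library]
Visit porch; enqueue foyer, workshop → queue [terrace, hall, library, foyer, workshop]
Visit terrace; enqueue annex, cellar → queue [hall, library, foyer, workshop, annex, cellar]
Visit hall → queue [library, foyer, workshop, annex, cellar]
Visit library; enqueue attic, loft → queue [foyer, workshop, annex, cellar, attic, loft]
Visit foyer; enqueue study → queue [workshop, annex, cellar, attic, loft, study]
Visit workshop → queue [annex, cellar, attic, loft, study]
Visit annex → queue [cellar, attic, loft, study]
Visit cellar → queue [attic, loft, study]
Visit attic → queue [loft, study]
Visit loft → queue [study]
Visit study → queue []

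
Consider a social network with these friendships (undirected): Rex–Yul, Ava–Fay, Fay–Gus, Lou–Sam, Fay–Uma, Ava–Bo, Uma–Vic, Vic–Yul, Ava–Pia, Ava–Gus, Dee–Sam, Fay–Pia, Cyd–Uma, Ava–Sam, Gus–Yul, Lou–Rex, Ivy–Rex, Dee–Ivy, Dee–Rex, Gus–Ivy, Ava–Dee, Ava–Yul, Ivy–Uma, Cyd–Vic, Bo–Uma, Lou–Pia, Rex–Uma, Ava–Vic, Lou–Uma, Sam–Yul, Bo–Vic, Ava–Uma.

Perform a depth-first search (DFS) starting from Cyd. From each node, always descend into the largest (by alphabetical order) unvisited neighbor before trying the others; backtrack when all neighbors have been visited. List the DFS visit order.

Cyd → Vic → Yul → Sam → Lou → Uma → Rex → Ivy → Gus → Fay → Pia → Ava → Dee → Bo

Visit Cyd
Cyd → Vic
Vic → Yul
Yul → Sam
Sam → Lou
Lou → Uma
Uma → Rex
Rex → Ivy
Ivy → Gus
Gus → Fay
Fay → Pia
Pia → Ava
Ava → Dee
Ava → Bo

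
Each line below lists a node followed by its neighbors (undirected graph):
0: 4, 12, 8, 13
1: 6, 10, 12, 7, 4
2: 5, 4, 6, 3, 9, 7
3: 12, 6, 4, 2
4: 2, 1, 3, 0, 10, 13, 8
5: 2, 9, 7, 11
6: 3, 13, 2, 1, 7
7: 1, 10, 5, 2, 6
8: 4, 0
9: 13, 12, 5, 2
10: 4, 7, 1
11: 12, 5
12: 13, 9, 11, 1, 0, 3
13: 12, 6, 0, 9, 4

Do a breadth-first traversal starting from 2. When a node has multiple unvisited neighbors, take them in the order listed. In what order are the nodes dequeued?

Visit 2; enqueue 5, 4, 6, 3, 9, 7 → queue [5, 4, 6, 3, 9, 7]
Visit 5; enqueue 11 → queue [4, 6, 3, 9, 7, 11]
Visit 4; enqueue 1, 0, 10, 13, 8 → queue [6, 3, 9, 7, 11, 1, 0, 10, 13, 8]
Visit 6 → queue [3, 9, 7, 11, 1, 0, 10, 13, 8]
Visit 3; enqueue 12 → queue [9, 7, 11, 1, 0, 10, 13, 8, 12]
Visit 9 → queue [7, 11, 1, 0, 10, 13, 8, 12]
Visit 7 → queue [11, 1, 0, 10, 13, 8, 12]
Visit 11 → queue [1, 0, 10, 13, 8, 12]
Visit 1 → queue [0, 10, 13, 8, 12]
Visit 0 → queue [10, 13, 8, 12]
Visit 10 → queue [13, 8, 12]
Visit 13 → queue [8, 12]
Visit 8 → queue [12]
Visit 12 → queue []

2 -> 5 -> 4 -> 6 -> 3 -> 9 -> 7 -> 11 -> 1 -> 0 -> 10 -> 13 -> 8 -> 12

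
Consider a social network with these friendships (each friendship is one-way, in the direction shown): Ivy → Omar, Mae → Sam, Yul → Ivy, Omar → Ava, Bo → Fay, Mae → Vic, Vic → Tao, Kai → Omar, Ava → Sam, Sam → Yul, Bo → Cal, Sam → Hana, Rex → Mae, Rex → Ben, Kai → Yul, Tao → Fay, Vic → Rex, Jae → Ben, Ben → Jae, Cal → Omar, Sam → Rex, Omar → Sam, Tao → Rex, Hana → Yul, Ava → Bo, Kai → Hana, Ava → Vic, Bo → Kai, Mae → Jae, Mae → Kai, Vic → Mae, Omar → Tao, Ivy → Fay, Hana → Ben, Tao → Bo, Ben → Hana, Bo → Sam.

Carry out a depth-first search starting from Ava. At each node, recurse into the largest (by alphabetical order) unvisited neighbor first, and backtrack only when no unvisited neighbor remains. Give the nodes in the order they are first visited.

Ava, Vic, Tao, Rex, Mae, Sam, Yul, Ivy, Omar, Fay, Hana, Ben, Jae, Kai, Bo, Cal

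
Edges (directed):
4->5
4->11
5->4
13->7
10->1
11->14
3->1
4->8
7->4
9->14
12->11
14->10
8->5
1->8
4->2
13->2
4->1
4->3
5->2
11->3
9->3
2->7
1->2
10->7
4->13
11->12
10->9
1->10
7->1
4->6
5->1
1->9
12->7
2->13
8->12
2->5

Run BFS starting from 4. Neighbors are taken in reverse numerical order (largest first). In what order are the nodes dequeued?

Visit 4; enqueue 13, 11, 8, 6, 5, 3, 2, 1 → queue [13, 11, 8, 6, 5, 3, 2, 1]
Visit 13; enqueue 7 → queue [11, 8, 6, 5, 3, 2, 1, 7]
Visit 11; enqueue 14, 12 → queue [8, 6, 5, 3, 2, 1, 7, 14, 12]
Visit 8 → queue [6, 5, 3, 2, 1, 7, 14, 12]
Visit 6 → queue [5, 3, 2, 1, 7, 14, 12]
Visit 5 → queue [3, 2, 1, 7, 14, 12]
Visit 3 → queue [2, 1, 7, 14, 12]
Visit 2 → queue [1, 7, 14, 12]
Visit 1; enqueue 10, 9 → queue [7, 14, 12, 10, 9]
Visit 7 → queue [14, 12, 10, 9]
Visit 14 → queue [12, 10, 9]
Visit 12 → queue [10, 9]
Visit 10 → queue [9]
Visit 9 → queue []

4 -> 13 -> 11 -> 8 -> 6 -> 5 -> 3 -> 2 -> 1 -> 7 -> 14 -> 12 -> 10 -> 9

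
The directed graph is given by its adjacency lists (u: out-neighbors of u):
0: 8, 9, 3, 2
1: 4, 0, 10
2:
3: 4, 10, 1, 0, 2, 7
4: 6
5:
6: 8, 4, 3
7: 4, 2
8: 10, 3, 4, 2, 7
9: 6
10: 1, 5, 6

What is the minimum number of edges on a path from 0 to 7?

2

Level 0: 0
Level 1: 2, 3, 8, 9
Level 2: 1, 4, 6, 7, 10
Level 3: 5
7 first appears at level 2.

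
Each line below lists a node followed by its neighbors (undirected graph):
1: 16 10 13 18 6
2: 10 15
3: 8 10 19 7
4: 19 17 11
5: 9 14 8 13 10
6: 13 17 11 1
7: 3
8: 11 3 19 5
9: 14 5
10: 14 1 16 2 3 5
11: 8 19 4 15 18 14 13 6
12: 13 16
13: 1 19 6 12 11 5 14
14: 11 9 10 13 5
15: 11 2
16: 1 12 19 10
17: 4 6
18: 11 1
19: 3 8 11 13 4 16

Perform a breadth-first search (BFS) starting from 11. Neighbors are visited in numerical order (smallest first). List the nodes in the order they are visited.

Visit 11; enqueue 4, 6, 8, 13, 14, 15, 18, 19 → queue [4, 6, 8, 13, 14, 15, 18, 19]
Visit 4; enqueue 17 → queue [6, 8, 13, 14, 15, 18, 19, 17]
Visit 6; enqueue 1 → queue [8, 13, 14, 15, 18, 19, 17, 1]
Visit 8; enqueue 3, 5 → queue [13, 14, 15, 18, 19, 17, 1, 3, 5]
Visit 13; enqueue 12 → queue [14, 15, 18, 19, 17, 1, 3, 5, 12]
Visit 14; enqueue 9, 10 → queue [15, 18, 19, 17, 1, 3, 5, 12, 9, 10]
Visit 15; enqueue 2 → queue [18, 19, 17, 1, 3, 5, 12, 9, 10, 2]
Visit 18 → queue [19, 17, 1, 3, 5, 12, 9, 10, 2]
Visit 19; enqueue 16 → queue [17, 1, 3, 5, 12, 9, 10, 2, 16]
Visit 17 → queue [1, 3, 5, 12, 9, 10, 2, 16]
Visit 1 → queue [3, 5, 12, 9, 10, 2, 16]
Visit 3; enqueue 7 → queue [5, 12, 9, 10, 2, 16, 7]
Visit 5 → queue [12, 9, 10, 2, 16, 7]
Visit 12 → queue [9, 10, 2, 16, 7]
Visit 9 → queue [10, 2, 16, 7]
Visit 10 → queue [2, 16, 7]
Visit 2 → queue [16, 7]
Visit 16 → queue [7]
Visit 7 → queue []

11 4 6 8 13 14 15 18 19 17 1 3 5 12 9 10 2 16 7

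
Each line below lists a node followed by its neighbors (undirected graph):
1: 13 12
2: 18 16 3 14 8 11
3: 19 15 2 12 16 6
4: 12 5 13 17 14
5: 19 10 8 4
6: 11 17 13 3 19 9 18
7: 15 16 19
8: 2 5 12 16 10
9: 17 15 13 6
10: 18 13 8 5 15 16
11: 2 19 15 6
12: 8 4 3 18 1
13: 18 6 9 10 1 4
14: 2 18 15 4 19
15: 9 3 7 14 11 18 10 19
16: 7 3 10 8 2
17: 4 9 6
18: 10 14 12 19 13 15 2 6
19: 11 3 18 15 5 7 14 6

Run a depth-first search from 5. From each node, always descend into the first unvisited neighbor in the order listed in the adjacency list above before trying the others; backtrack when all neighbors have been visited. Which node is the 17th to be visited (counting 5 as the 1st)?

3

Visit 5
5 → 19
19 → 11
11 → 2
2 → 18
18 → 10
10 → 13
13 → 6
6 → 17
17 → 4
4 → 12
12 → 8
8 → 16
16 → 7
7 → 15
15 → 9
15 → 3
15 → 14
12 → 1

Visit order: 5, 19, 11, 2, 18, 10, 13, 6, 17, 4, 12, 8, 16, 7, 15, 9, 3, 14, 1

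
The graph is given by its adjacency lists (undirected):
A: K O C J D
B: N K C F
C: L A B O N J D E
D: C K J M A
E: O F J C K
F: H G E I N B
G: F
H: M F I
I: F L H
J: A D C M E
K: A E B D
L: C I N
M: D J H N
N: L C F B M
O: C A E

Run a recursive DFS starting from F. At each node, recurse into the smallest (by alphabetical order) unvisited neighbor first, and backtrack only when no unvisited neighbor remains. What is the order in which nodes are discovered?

F, B, C, A, D, J, E, K, O, M, H, I, L, N, G

Visit F
F → B
B → C
C → A
A → D
D → J
J → E
E → K
E → O
J → M
M → H
H → I
I → L
L → N
F → G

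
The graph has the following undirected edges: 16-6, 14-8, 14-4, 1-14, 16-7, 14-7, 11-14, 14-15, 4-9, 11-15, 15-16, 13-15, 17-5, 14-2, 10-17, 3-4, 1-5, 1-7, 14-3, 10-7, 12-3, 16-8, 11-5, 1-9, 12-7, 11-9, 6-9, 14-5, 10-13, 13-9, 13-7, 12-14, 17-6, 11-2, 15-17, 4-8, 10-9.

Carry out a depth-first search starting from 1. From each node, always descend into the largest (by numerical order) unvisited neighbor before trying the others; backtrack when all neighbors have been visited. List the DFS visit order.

Visit 1
1 → 14
14 → 15
15 → 17
17 → 10
10 → 13
13 → 9
9 → 11
11 → 5
11 → 2
9 → 6
6 → 16
16 → 8
8 → 4
4 → 3
3 → 12
12 → 7

1, 14, 15, 17, 10, 13, 9, 11, 5, 2, 6, 16, 8, 4, 3, 12, 7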